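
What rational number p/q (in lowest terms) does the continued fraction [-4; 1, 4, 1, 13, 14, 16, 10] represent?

-598491/188878

a_0 = -4: -4/1
a_1 = 1: -3/1
a_2 = 4: -16/5
a_3 = 1: -19/6
a_4 = 13: -263/83
a_5 = 14: -3701/1168
a_6 = 16: -59479/18771
a_7 = 10: -598491/188878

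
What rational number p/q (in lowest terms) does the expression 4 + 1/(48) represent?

193/48

Work from the innermost term outward:
Start with 48.
4 + 1/(48/1) = 4 + 1/48 = 193/48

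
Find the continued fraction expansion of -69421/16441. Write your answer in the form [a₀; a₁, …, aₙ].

⌊-69421/16441⌋ = -5, remainder 12784
⌊16441/12784⌋ = 1, remainder 3657
⌊12784/3657⌋ = 3, remainder 1813
⌊3657/1813⌋ = 2, remainder 31
⌊1813/31⌋ = 58, remainder 15
⌊31/15⌋ = 2, remainder 1
⌊15/1⌋ = 15, remainder 0

[-5; 1, 3, 2, 58, 2, 15]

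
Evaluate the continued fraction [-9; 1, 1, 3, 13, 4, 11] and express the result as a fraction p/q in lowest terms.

a_0 = -9: -9/1
a_1 = 1: -8/1
a_2 = 1: -17/2
a_3 = 3: -59/7
a_4 = 13: -784/93
a_5 = 4: -3195/379
a_6 = 11: -35929/4262

-35929/4262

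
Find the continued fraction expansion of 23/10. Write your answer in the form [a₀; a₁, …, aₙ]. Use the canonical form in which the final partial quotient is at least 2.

[2; 3, 3]

Apply division with remainder until the remainder is 0:
23 = 2·10 + 3, so a_0 = 2
10 = 3·3 + 1, so a_1 = 3
3 = 3·1 + 0, so a_2 = 3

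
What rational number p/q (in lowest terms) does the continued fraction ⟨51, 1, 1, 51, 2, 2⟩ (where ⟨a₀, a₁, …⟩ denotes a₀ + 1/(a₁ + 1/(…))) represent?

26731/519

Start with 2.
2 + 1/(2/1) = 2 + 1/2 = 5/2
51 + 1/(5/2) = 51 + 2/5 = 257/5
1 + 1/(257/5) = 1 + 5/257 = 262/257
1 + 1/(262/257) = 1 + 257/262 = 519/262
51 + 1/(519/262) = 51 + 262/519 = 26731/519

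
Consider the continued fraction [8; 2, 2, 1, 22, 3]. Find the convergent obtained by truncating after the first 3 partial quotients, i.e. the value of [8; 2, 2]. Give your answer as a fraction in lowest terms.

Start with 2.
2 + 1/(2/1) = 2 + 1/2 = 5/2
8 + 1/(5/2) = 8 + 2/5 = 42/5

42/5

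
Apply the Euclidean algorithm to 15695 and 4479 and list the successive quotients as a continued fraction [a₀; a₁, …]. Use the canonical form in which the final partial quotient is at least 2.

15695 = 3·4479 + 2258, so a_0 = 3
4479 = 1·2258 + 2221, so a_1 = 1
2258 = 1·2221 + 37, so a_2 = 1
2221 = 60·37 + 1, so a_3 = 60
37 = 37·1 + 0, so a_4 = 37

[3; 1, 1, 60, 37]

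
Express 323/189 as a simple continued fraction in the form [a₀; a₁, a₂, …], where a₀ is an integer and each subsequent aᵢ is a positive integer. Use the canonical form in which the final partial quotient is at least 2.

[1; 1, 2, 2, 3, 2, 3]

323 = 1·189 + 134, so a_0 = 1
189 = 1·134 + 55, so a_1 = 1
134 = 2·55 + 24, so a_2 = 2
55 = 2·24 + 7, so a_3 = 2
24 = 3·7 + 3, so a_4 = 3
7 = 2·3 + 1, so a_5 = 2
3 = 3·1 + 0, so a_6 = 3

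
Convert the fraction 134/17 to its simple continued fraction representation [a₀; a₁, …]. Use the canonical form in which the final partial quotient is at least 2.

Run the Euclidean algorithm, recording each quotient:
134 ÷ 17 → quotient 7, remainder 15
17 ÷ 15 → quotient 1, remainder 2
15 ÷ 2 → quotient 7, remainder 1
2 ÷ 1 → quotient 2, remainder 0

[7; 1, 7, 2]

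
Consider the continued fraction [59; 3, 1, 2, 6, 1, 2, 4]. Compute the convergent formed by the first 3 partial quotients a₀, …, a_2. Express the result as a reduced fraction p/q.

237/4

Compute successive convergents:
a_0 = 59: 59/1
a_1 = 3: 178/3
a_2 = 1: 237/4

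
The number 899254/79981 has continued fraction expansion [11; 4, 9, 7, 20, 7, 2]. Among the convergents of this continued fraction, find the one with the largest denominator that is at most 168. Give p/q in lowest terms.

416/37

List convergents until the denominator exceeds the bound:
a_0 = 11: 11/1  (≤ bound)
a_1 = 4: 45/4  (≤ bound)
a_2 = 9: 416/37  (≤ bound)
a_3 = 7: 2957/263  (> 168, stop)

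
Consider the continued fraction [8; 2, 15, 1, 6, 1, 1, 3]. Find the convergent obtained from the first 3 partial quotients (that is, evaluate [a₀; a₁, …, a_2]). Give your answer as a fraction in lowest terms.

263/31

Start with 15.
2 + 1/(15/1) = 2 + 1/15 = 31/15
8 + 1/(31/15) = 8 + 15/31 = 263/31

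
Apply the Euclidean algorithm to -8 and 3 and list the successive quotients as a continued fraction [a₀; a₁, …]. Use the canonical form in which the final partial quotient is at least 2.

⌊-8/3⌋ = -3, remainder 1
⌊3/1⌋ = 3, remainder 0

[-3; 3]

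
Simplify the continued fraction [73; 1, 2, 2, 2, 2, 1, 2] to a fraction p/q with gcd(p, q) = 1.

11572/157

a_0 = 73: 73/1
a_1 = 1: 74/1
a_2 = 2: 221/3
a_3 = 2: 516/7
a_4 = 2: 1253/17
a_5 = 2: 3022/41
a_6 = 1: 4275/58
a_7 = 2: 11572/157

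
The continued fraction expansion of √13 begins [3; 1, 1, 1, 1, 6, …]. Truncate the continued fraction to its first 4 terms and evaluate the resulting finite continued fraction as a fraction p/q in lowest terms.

11/3

Use the convergent recurrence hₖ = aₖ·hₖ₋₁ + hₖ₋₂ (and likewise for the denominators kₖ):
a_0 = 3: 3/1
a_1 = 1: 4/1
a_2 = 1: 7/2
a_3 = 1: 11/3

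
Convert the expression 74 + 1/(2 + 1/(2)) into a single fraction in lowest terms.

372/5

a_0 = 74: 74/1
a_1 = 2: 149/2
a_2 = 2: 372/5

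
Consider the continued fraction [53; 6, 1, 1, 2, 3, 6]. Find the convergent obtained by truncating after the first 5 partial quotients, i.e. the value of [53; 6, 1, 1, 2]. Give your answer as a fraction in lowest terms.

a_0 = 53: 53/1
a_1 = 6: 319/6
a_2 = 1: 372/7
a_3 = 1: 691/13
a_4 = 2: 1754/33

1754/33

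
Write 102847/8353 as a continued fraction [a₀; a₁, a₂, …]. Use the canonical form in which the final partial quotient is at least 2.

[12; 3, 5, 47, 3, 1, 2]

102847 ÷ 8353 → quotient 12, remainder 2611
8353 ÷ 2611 → quotient 3, remainder 520
2611 ÷ 520 → quotient 5, remainder 11
520 ÷ 11 → quotient 47, remainder 3
11 ÷ 3 → quotient 3, remainder 2
3 ÷ 2 → quotient 1, remainder 1
2 ÷ 1 → quotient 2, remainder 0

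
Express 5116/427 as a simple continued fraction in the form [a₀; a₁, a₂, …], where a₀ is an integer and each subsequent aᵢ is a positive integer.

[11; 1, 52, 2, 1, 2]

⌊5116/427⌋ = 11, remainder 419
⌊427/419⌋ = 1, remainder 8
⌊419/8⌋ = 52, remainder 3
⌊8/3⌋ = 2, remainder 2
⌊3/2⌋ = 1, remainder 1
⌊2/1⌋ = 2, remainder 0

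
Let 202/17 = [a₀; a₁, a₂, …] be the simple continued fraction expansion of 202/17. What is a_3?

2

202 = 11·17 + 15, so a_0 = 11
17 = 1·15 + 2, so a_1 = 1
15 = 7·2 + 1, so a_2 = 7
2 = 2·1 + 0, so a_3 = 2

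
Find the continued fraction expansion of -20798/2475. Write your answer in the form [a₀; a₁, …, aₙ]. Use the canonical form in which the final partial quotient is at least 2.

[-9; 1, 1, 2, 11, 1, 39]

Run the Euclidean algorithm, recording each quotient:
⌊-20798/2475⌋ = -9, remainder 1477
⌊2475/1477⌋ = 1, remainder 998
⌊1477/998⌋ = 1, remainder 479
⌊998/479⌋ = 2, remainder 40
⌊479/40⌋ = 11, remainder 39
⌊40/39⌋ = 1, remainder 1
⌊39/1⌋ = 39, remainder 0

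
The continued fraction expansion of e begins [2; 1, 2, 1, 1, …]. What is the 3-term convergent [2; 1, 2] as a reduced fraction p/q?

Build up convergents one term at a time:
a_0 = 2: 2/1
a_1 = 1: 3/1
a_2 = 2: 8/3

8/3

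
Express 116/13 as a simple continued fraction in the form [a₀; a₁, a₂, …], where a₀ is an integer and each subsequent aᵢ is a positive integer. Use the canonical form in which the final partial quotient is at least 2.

Run the Euclidean algorithm, recording each quotient:
116 ÷ 13 → quotient 8, remainder 12
13 ÷ 12 → quotient 1, remainder 1
12 ÷ 1 → quotient 12, remainder 0

[8; 1, 12]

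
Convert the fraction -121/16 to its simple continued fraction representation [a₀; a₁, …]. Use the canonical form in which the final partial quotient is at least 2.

[-8; 2, 3, 2]

-121 ÷ 16 → quotient -8, remainder 7
16 ÷ 7 → quotient 2, remainder 2
7 ÷ 2 → quotient 3, remainder 1
2 ÷ 1 → quotient 2, remainder 0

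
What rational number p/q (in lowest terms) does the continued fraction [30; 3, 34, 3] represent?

9463/312

Build up convergents one term at a time:
a_0 = 30: 30/1
a_1 = 3: 91/3
a_2 = 34: 3124/103
a_3 = 3: 9463/312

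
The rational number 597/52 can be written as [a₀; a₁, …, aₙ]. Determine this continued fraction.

[11; 2, 12, 2]

⌊597/52⌋ = 11, remainder 25
⌊52/25⌋ = 2, remainder 2
⌊25/2⌋ = 12, remainder 1
⌊2/1⌋ = 2, remainder 0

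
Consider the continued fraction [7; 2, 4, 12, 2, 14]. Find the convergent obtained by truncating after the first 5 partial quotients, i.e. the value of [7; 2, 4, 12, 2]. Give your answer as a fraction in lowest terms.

Starting at the tail and folding back:
Start with 2.
12 + 1/(2/1) = 12 + 1/2 = 25/2
4 + 1/(25/2) = 4 + 2/25 = 102/25
2 + 1/(102/25) = 2 + 25/102 = 229/102
7 + 1/(229/102) = 7 + 102/229 = 1705/229

1705/229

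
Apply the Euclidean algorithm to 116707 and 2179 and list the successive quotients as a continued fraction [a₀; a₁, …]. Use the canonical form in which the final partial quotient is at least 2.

Run the Euclidean algorithm, recording each quotient:
116707 ÷ 2179 → quotient 53, remainder 1220
2179 ÷ 1220 → quotient 1, remainder 959
1220 ÷ 959 → quotient 1, remainder 261
959 ÷ 261 → quotient 3, remainder 176
261 ÷ 176 → quotient 1, remainder 85
176 ÷ 85 → quotient 2, remainder 6
85 ÷ 6 → quotient 14, remainder 1
6 ÷ 1 → quotient 6, remainder 0

[53; 1, 1, 3, 1, 2, 14, 6]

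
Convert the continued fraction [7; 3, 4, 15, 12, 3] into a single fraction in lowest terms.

Start with 3.
12 + 1/(3/1) = 12 + 1/3 = 37/3
15 + 1/(37/3) = 15 + 3/37 = 558/37
4 + 1/(558/37) = 4 + 37/558 = 2269/558
3 + 1/(2269/558) = 3 + 558/2269 = 7365/2269
7 + 1/(7365/2269) = 7 + 2269/7365 = 53824/7365

53824/7365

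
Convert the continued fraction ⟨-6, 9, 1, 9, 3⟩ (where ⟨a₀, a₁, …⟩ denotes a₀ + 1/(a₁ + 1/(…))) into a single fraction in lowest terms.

Start with 3.
9 + 1/(3/1) = 9 + 1/3 = 28/3
1 + 1/(28/3) = 1 + 3/28 = 31/28
9 + 1/(31/28) = 9 + 28/31 = 307/31
-6 + 1/(307/31) = -6 + 31/307 = -1811/307

-1811/307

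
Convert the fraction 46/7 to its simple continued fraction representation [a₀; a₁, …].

[6; 1, 1, 3]

Repeatedly divide and take the remainder:
46 = 6·7 + 4, so a_0 = 6
7 = 1·4 + 3, so a_1 = 1
4 = 1·3 + 1, so a_2 = 1
3 = 3·1 + 0, so a_3 = 3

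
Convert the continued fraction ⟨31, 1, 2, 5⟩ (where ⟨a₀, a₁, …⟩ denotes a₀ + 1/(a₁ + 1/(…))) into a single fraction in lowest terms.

507/16

Work from the innermost term outward:
Start with 5.
2 + 1/(5/1) = 2 + 1/5 = 11/5
1 + 1/(11/5) = 1 + 5/11 = 16/11
31 + 1/(16/11) = 31 + 11/16 = 507/16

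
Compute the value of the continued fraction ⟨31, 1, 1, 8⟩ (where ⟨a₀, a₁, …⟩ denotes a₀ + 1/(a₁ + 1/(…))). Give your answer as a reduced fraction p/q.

Collapse the nested fraction from the inside out:
Start with 8.
1 + 1/(8/1) = 1 + 1/8 = 9/8
1 + 1/(9/8) = 1 + 8/9 = 17/9
31 + 1/(17/9) = 31 + 9/17 = 536/17

536/17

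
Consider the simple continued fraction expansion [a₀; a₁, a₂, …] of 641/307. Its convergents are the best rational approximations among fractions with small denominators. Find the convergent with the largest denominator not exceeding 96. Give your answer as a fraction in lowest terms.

190/91

a_0 = 2: 2/1  (≤ bound)
a_1 = 11: 23/11  (≤ bound)
a_2 = 2: 48/23  (≤ bound)
a_3 = 1: 71/34  (≤ bound)
a_4 = 2: 190/91  (≤ bound)
a_5 = 3: 641/307  (> 96, stop)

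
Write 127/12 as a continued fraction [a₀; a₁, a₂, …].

[10; 1, 1, 2, 2]

Run the Euclidean algorithm, recording each quotient:
127 ÷ 12 → quotient 10, remainder 7
12 ÷ 7 → quotient 1, remainder 5
7 ÷ 5 → quotient 1, remainder 2
5 ÷ 2 → quotient 2, remainder 1
2 ÷ 1 → quotient 2, remainder 0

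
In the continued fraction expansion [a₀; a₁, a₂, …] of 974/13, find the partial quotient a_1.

1

974 ÷ 13 → quotient 74, remainder 12
13 ÷ 12 → quotient 1, remainder 1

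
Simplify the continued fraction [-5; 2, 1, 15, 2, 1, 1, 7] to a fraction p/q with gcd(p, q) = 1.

-8532/1831

Compute successive convergents:
a_0 = -5: -5/1
a_1 = 2: -9/2
a_2 = 1: -14/3
a_3 = 15: -219/47
a_4 = 2: -452/97
a_5 = 1: -671/144
a_6 = 1: -1123/241
a_7 = 7: -8532/1831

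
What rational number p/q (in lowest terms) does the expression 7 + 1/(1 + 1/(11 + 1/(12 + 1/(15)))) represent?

17315/2187

Start with 15.
12 + 1/(15/1) = 12 + 1/15 = 181/15
11 + 1/(181/15) = 11 + 15/181 = 2006/181
1 + 1/(2006/181) = 1 + 181/2006 = 2187/2006
7 + 1/(2187/2006) = 7 + 2006/2187 = 17315/2187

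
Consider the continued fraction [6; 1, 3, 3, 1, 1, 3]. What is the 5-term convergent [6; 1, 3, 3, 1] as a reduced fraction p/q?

115/17

Use the convergent recurrence hₖ = aₖ·hₖ₋₁ + hₖ₋₂ (and likewise for the denominators kₖ):
a_0 = 6: 6/1
a_1 = 1: 7/1
a_2 = 3: 27/4
a_3 = 3: 88/13
a_4 = 1: 115/17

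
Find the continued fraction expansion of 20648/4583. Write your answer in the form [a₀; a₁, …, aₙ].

20648 ÷ 4583 → quotient 4, remainder 2316
4583 ÷ 2316 → quotient 1, remainder 2267
2316 ÷ 2267 → quotient 1, remainder 49
2267 ÷ 49 → quotient 46, remainder 13
49 ÷ 13 → quotient 3, remainder 10
13 ÷ 10 → quotient 1, remainder 3
10 ÷ 3 → quotient 3, remainder 1
3 ÷ 1 → quotient 3, remainder 0

[4; 1, 1, 46, 3, 1, 3, 3]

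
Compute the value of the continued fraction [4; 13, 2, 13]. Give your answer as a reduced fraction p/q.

1483/364

Start with 13.
2 + 1/(13/1) = 2 + 1/13 = 27/13
13 + 1/(27/13) = 13 + 13/27 = 364/27
4 + 1/(364/27) = 4 + 27/364 = 1483/364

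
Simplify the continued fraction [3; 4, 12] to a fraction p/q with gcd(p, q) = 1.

159/49

Start with 12.
4 + 1/(12/1) = 4 + 1/12 = 49/12
3 + 1/(49/12) = 3 + 12/49 = 159/49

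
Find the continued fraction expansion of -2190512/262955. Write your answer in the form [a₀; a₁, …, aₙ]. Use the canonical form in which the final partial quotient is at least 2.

[-9; 1, 2, 37, 7, 9, 7, 5]

⌊-2190512/262955⌋ = -9, remainder 176083
⌊262955/176083⌋ = 1, remainder 86872
⌊176083/86872⌋ = 2, remainder 2339
⌊86872/2339⌋ = 37, remainder 329
⌊2339/329⌋ = 7, remainder 36
⌊329/36⌋ = 9, remainder 5
⌊36/5⌋ = 7, remainder 1
⌊5/1⌋ = 5, remainder 0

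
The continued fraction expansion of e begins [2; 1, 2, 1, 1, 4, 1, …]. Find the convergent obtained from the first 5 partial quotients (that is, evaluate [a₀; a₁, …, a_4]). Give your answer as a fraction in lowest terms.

a_0 = 2: 2/1
a_1 = 1: 3/1
a_2 = 2: 8/3
a_3 = 1: 11/4
a_4 = 1: 19/7

19/7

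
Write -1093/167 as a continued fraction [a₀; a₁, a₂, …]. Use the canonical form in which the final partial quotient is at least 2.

Apply division with remainder until the remainder is 0:
⌊-1093/167⌋ = -7, remainder 76
⌊167/76⌋ = 2, remainder 15
⌊76/15⌋ = 5, remainder 1
⌊15/1⌋ = 15, remainder 0

[-7; 2, 5, 15]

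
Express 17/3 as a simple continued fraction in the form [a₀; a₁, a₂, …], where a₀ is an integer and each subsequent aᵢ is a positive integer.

Apply division with remainder until the remainder is 0:
17 ÷ 3 → quotient 5, remainder 2
3 ÷ 2 → quotient 1, remainder 1
2 ÷ 1 → quotient 2, remainder 0

[5; 1, 2]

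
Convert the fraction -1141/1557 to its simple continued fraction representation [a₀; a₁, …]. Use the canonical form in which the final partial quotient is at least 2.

Repeatedly divide and take the remainder:
⌊-1141/1557⌋ = -1, remainder 416
⌊1557/416⌋ = 3, remainder 309
⌊416/309⌋ = 1, remainder 107
⌊309/107⌋ = 2, remainder 95
⌊107/95⌋ = 1, remainder 12
⌊95/12⌋ = 7, remainder 11
⌊12/11⌋ = 1, remainder 1
⌊11/1⌋ = 11, remainder 0

[-1; 3, 1, 2, 1, 7, 1, 11]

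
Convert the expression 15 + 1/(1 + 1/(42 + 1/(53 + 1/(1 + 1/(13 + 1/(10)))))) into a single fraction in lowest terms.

5226204/327113

Start with 10.
13 + 1/(10/1) = 13 + 1/10 = 131/10
1 + 1/(131/10) = 1 + 10/131 = 141/131
53 + 1/(141/131) = 53 + 131/141 = 7604/141
42 + 1/(7604/141) = 42 + 141/7604 = 319509/7604
1 + 1/(319509/7604) = 1 + 7604/319509 = 327113/319509
15 + 1/(327113/319509) = 15 + 319509/327113 = 5226204/327113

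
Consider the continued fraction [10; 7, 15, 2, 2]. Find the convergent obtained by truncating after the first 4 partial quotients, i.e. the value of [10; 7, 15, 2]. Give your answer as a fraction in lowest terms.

2221/219

Start with 2.
15 + 1/(2/1) = 15 + 1/2 = 31/2
7 + 1/(31/2) = 7 + 2/31 = 219/31
10 + 1/(219/31) = 10 + 31/219 = 2221/219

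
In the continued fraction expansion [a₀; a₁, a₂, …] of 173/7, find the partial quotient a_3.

173 = 24·7 + 5, so a_0 = 24
7 = 1·5 + 2, so a_1 = 1
5 = 2·2 + 1, so a_2 = 2
2 = 2·1 + 0, so a_3 = 2

2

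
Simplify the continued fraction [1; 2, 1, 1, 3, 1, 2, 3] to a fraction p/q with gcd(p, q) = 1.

Build up convergents one term at a time:
a_0 = 1: 1/1
a_1 = 2: 3/2
a_2 = 1: 4/3
a_3 = 1: 7/5
a_4 = 3: 25/18
a_5 = 1: 32/23
a_6 = 2: 89/64
a_7 = 3: 299/215

299/215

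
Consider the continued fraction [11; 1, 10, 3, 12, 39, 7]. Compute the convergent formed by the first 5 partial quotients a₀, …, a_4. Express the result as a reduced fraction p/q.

4991/419

Work from the innermost term outward:
Start with 12.
3 + 1/(12/1) = 3 + 1/12 = 37/12
10 + 1/(37/12) = 10 + 12/37 = 382/37
1 + 1/(382/37) = 1 + 37/382 = 419/382
11 + 1/(419/382) = 11 + 382/419 = 4991/419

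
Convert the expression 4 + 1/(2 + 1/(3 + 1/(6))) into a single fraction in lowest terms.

195/44

Work from the innermost term outward:
Start with 6.
3 + 1/(6/1) = 3 + 1/6 = 19/6
2 + 1/(19/6) = 2 + 6/19 = 44/19
4 + 1/(44/19) = 4 + 19/44 = 195/44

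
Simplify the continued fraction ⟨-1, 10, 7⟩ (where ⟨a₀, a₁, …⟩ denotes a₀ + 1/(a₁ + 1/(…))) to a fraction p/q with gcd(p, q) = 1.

Work from the innermost term outward:
Start with 7.
10 + 1/(7/1) = 10 + 1/7 = 71/7
-1 + 1/(71/7) = -1 + 7/71 = -64/71

-64/71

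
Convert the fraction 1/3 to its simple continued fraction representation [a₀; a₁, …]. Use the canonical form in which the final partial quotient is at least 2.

1 = 0·3 + 1, so a_0 = 0
3 = 3·1 + 0, so a_1 = 3

[0; 3]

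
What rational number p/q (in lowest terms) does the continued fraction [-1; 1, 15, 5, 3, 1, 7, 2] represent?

Build up convergents one term at a time:
a_0 = -1: -1/1
a_1 = 1: 0/1
a_2 = 15: -1/16
a_3 = 5: -5/81
a_4 = 3: -16/259
a_5 = 1: -21/340
a_6 = 7: -163/2639
a_7 = 2: -347/5618

-347/5618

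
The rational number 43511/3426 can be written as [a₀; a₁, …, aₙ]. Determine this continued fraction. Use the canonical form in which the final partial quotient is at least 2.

⌊43511/3426⌋ = 12, remainder 2399
⌊3426/2399⌋ = 1, remainder 1027
⌊2399/1027⌋ = 2, remainder 345
⌊1027/345⌋ = 2, remainder 337
⌊345/337⌋ = 1, remainder 8
⌊337/8⌋ = 42, remainder 1
⌊8/1⌋ = 8, remainder 0

[12; 1, 2, 2, 1, 42, 8]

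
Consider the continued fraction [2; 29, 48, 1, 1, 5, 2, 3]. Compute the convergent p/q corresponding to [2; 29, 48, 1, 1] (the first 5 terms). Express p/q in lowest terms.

Start with 1.
1 + 1/(1/1) = 1 + 1/1 = 2/1
48 + 1/(2/1) = 48 + 1/2 = 97/2
29 + 1/(97/2) = 29 + 2/97 = 2815/97
2 + 1/(2815/97) = 2 + 97/2815 = 5727/2815

5727/2815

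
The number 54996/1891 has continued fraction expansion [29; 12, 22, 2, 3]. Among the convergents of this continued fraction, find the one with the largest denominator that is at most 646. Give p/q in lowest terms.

List convergents until the denominator exceeds the bound:
a_0 = 29: 29/1  (≤ bound)
a_1 = 12: 349/12  (≤ bound)
a_2 = 22: 7707/265  (≤ bound)
a_3 = 2: 15763/542  (≤ bound)
a_4 = 3: 54996/1891  (> 646, stop)

15763/542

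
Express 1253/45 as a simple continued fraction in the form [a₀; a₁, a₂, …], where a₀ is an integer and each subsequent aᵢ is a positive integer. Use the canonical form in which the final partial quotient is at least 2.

1253 ÷ 45 → quotient 27, remainder 38
45 ÷ 38 → quotient 1, remainder 7
38 ÷ 7 → quotient 5, remainder 3
7 ÷ 3 → quotient 2, remainder 1
3 ÷ 1 → quotient 3, remainder 0

[27; 1, 5, 2, 3]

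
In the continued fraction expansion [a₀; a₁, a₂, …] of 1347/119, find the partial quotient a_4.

Apply division with remainder until the remainder is 0:
1347 = 11·119 + 38, so a_0 = 11
119 = 3·38 + 5, so a_1 = 3
38 = 7·5 + 3, so a_2 = 7
5 = 1·3 + 2, so a_3 = 1
3 = 1·2 + 1, so a_4 = 1

1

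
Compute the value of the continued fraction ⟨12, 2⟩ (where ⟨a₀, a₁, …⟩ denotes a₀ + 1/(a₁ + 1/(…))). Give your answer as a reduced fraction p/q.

a_0 = 12: 12/1
a_1 = 2: 25/2

25/2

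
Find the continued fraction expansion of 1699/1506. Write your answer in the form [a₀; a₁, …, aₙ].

[1; 7, 1, 4, 12, 1, 2]

⌊1699/1506⌋ = 1, remainder 193
⌊1506/193⌋ = 7, remainder 155
⌊193/155⌋ = 1, remainder 38
⌊155/38⌋ = 4, remainder 3
⌊38/3⌋ = 12, remainder 2
⌊3/2⌋ = 1, remainder 1
⌊2/1⌋ = 2, remainder 0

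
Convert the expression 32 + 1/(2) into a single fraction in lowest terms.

Starting at the tail and folding back:
Start with 2.
32 + 1/(2/1) = 32 + 1/2 = 65/2

65/2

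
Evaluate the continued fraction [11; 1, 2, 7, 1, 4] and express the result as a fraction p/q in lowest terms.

1425/122

Start with 4.
1 + 1/(4/1) = 1 + 1/4 = 5/4
7 + 1/(5/4) = 7 + 4/5 = 39/5
2 + 1/(39/5) = 2 + 5/39 = 83/39
1 + 1/(83/39) = 1 + 39/83 = 122/83
11 + 1/(122/83) = 11 + 83/122 = 1425/122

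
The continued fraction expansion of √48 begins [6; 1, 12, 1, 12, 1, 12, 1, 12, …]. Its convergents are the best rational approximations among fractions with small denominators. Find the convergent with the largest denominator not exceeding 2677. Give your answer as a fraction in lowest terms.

17466/2521

a_0 = 6: 6/1  (≤ bound)
a_1 = 1: 7/1  (≤ bound)
a_2 = 12: 90/13  (≤ bound)
a_3 = 1: 97/14  (≤ bound)
a_4 = 12: 1254/181  (≤ bound)
a_5 = 1: 1351/195  (≤ bound)
a_6 = 12: 17466/2521  (≤ bound)
a_7 = 1: 18817/2716  (> 2677, stop)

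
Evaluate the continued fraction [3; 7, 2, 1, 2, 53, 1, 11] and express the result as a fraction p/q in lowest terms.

Use the convergent recurrence hₖ = aₖ·hₖ₋₁ + hₖ₋₂ (and likewise for the denominators kₖ):
a_0 = 3: 3/1
a_1 = 7: 22/7
a_2 = 2: 47/15
a_3 = 1: 69/22
a_4 = 2: 185/59
a_5 = 53: 9874/3149
a_6 = 1: 10059/3208
a_7 = 11: 120523/38437

120523/38437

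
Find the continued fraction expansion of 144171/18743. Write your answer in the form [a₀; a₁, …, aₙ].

[7; 1, 2, 4, 18, 2, 38]

144171 = 7·18743 + 12970, so a_0 = 7
18743 = 1·12970 + 5773, so a_1 = 1
12970 = 2·5773 + 1424, so a_2 = 2
5773 = 4·1424 + 77, so a_3 = 4
1424 = 18·77 + 38, so a_4 = 18
77 = 2·38 + 1, so a_5 = 2
38 = 38·1 + 0, so a_6 = 38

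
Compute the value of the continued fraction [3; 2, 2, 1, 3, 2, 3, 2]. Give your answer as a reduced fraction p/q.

1592/465

Work from the innermost term outward:
Start with 2.
3 + 1/(2/1) = 3 + 1/2 = 7/2
2 + 1/(7/2) = 2 + 2/7 = 16/7
3 + 1/(16/7) = 3 + 7/16 = 55/16
1 + 1/(55/16) = 1 + 16/55 = 71/55
2 + 1/(71/55) = 2 + 55/71 = 197/71
2 + 1/(197/71) = 2 + 71/197 = 465/197
3 + 1/(465/197) = 3 + 197/465 = 1592/465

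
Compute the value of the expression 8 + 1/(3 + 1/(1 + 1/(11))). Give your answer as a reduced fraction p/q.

Starting at the tail and folding back:
Start with 11.
1 + 1/(11/1) = 1 + 1/11 = 12/11
3 + 1/(12/11) = 3 + 11/12 = 47/12
8 + 1/(47/12) = 8 + 12/47 = 388/47

388/47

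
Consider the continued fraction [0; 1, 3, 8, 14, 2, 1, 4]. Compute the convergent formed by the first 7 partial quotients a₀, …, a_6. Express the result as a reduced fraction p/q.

Compute successive convergents:
a_0 = 0: 0/1
a_1 = 1: 1/1
a_2 = 3: 3/4
a_3 = 8: 25/33
a_4 = 14: 353/466
a_5 = 2: 731/965
a_6 = 1: 1084/1431

1084/1431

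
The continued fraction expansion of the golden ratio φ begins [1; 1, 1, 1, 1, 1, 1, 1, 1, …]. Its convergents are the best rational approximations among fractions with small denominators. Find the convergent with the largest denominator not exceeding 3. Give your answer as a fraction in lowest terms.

a_0 = 1: 1/1  (≤ bound)
a_1 = 1: 2/1  (≤ bound)
a_2 = 1: 3/2  (≤ bound)
a_3 = 1: 5/3  (≤ bound)
a_4 = 1: 8/5  (> 3, stop)

5/3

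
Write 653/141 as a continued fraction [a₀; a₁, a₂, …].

Run the Euclidean algorithm, recording each quotient:
⌊653/141⌋ = 4, remainder 89
⌊141/89⌋ = 1, remainder 52
⌊89/52⌋ = 1, remainder 37
⌊52/37⌋ = 1, remainder 15
⌊37/15⌋ = 2, remainder 7
⌊15/7⌋ = 2, remainder 1
⌊7/1⌋ = 7, remainder 0

[4; 1, 1, 1, 2, 2, 7]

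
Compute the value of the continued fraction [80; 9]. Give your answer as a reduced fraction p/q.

a_0 = 80: 80/1
a_1 = 9: 721/9

721/9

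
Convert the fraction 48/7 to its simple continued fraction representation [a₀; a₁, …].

[6; 1, 6]

48 ÷ 7 → quotient 6, remainder 6
7 ÷ 6 → quotient 1, remainder 1
6 ÷ 1 → quotient 6, remainder 0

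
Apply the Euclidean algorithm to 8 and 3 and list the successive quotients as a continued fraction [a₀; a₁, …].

[2; 1, 2]

Apply division with remainder until the remainder is 0:
⌊8/3⌋ = 2, remainder 2
⌊3/2⌋ = 1, remainder 1
⌊2/1⌋ = 2, remainder 0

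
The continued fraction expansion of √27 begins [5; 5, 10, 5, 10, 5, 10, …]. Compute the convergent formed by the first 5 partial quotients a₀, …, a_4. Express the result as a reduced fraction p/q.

13775/2651

Collapse the nested fraction from the inside out:
Start with 10.
5 + 1/(10/1) = 5 + 1/10 = 51/10
10 + 1/(51/10) = 10 + 10/51 = 520/51
5 + 1/(520/51) = 5 + 51/520 = 2651/520
5 + 1/(2651/520) = 5 + 520/2651 = 13775/2651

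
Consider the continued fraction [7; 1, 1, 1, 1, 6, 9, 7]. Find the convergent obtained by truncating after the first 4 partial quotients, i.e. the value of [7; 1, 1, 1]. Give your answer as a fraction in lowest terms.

Collapse the nested fraction from the inside out:
Start with 1.
1 + 1/(1/1) = 1 + 1/1 = 2/1
1 + 1/(2/1) = 1 + 1/2 = 3/2
7 + 1/(3/2) = 7 + 2/3 = 23/3

23/3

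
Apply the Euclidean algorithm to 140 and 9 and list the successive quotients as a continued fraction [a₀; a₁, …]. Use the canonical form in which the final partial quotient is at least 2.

⌊140/9⌋ = 15, remainder 5
⌊9/5⌋ = 1, remainder 4
⌊5/4⌋ = 1, remainder 1
⌊4/1⌋ = 4, remainder 0

[15; 1, 1, 4]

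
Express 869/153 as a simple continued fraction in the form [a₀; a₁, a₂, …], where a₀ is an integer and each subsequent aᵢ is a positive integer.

Repeatedly divide and take the remainder:
869 ÷ 153 → quotient 5, remainder 104
153 ÷ 104 → quotient 1, remainder 49
104 ÷ 49 → quotient 2, remainder 6
49 ÷ 6 → quotient 8, remainder 1
6 ÷ 1 → quotient 6, remainder 0

[5; 1, 2, 8, 6]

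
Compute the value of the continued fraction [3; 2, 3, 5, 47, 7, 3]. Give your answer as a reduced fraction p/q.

132227/38523

Collapse the nested fraction from the inside out:
Start with 3.
7 + 1/(3/1) = 7 + 1/3 = 22/3
47 + 1/(22/3) = 47 + 3/22 = 1037/22
5 + 1/(1037/22) = 5 + 22/1037 = 5207/1037
3 + 1/(5207/1037) = 3 + 1037/5207 = 16658/5207
2 + 1/(16658/5207) = 2 + 5207/16658 = 38523/16658
3 + 1/(38523/16658) = 3 + 16658/38523 = 132227/38523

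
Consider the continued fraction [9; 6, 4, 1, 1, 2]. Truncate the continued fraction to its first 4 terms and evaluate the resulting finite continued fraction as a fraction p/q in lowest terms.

284/31

a_0 = 9: 9/1
a_1 = 6: 55/6
a_2 = 4: 229/25
a_3 = 1: 284/31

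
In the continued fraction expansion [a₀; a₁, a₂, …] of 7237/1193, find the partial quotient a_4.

7

Run the Euclidean algorithm, recording each quotient:
7237 = 6·1193 + 79, so a_0 = 6
1193 = 15·79 + 8, so a_1 = 15
79 = 9·8 + 7, so a_2 = 9
8 = 1·7 + 1, so a_3 = 1
7 = 7·1 + 0, so a_4 = 7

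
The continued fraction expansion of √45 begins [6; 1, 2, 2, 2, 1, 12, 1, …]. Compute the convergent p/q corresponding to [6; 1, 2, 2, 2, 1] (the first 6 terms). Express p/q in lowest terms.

Collapse the nested fraction from the inside out:
Start with 1.
2 + 1/(1/1) = 2 + 1/1 = 3/1
2 + 1/(3/1) = 2 + 1/3 = 7/3
2 + 1/(7/3) = 2 + 3/7 = 17/7
1 + 1/(17/7) = 1 + 7/17 = 24/17
6 + 1/(24/17) = 6 + 17/24 = 161/24

161/24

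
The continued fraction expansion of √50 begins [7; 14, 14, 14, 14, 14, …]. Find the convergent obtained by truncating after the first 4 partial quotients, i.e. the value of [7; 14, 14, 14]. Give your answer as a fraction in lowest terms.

19601/2772

Starting at the tail and folding back:
Start with 14.
14 + 1/(14/1) = 14 + 1/14 = 197/14
14 + 1/(197/14) = 14 + 14/197 = 2772/197
7 + 1/(2772/197) = 7 + 197/2772 = 19601/2772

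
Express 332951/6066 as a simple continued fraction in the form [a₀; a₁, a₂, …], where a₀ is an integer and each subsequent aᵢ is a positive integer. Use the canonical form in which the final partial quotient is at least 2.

332951 = 54·6066 + 5387, so a_0 = 54
6066 = 1·5387 + 679, so a_1 = 1
5387 = 7·679 + 634, so a_2 = 7
679 = 1·634 + 45, so a_3 = 1
634 = 14·45 + 4, so a_4 = 14
45 = 11·4 + 1, so a_5 = 11
4 = 4·1 + 0, so a_6 = 4

[54; 1, 7, 1, 14, 11, 4]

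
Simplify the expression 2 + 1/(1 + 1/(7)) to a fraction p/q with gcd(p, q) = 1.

23/8

a_0 = 2: 2/1
a_1 = 1: 3/1
a_2 = 7: 23/8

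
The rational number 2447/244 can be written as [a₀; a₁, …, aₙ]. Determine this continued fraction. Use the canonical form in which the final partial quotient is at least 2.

[10; 34, 1, 6]

Repeatedly divide and take the remainder:
2447 ÷ 244 → quotient 10, remainder 7
244 ÷ 7 → quotient 34, remainder 6
7 ÷ 6 → quotient 1, remainder 1
6 ÷ 1 → quotient 6, remainder 0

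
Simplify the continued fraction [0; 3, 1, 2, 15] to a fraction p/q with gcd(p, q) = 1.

46/169

Start with 15.
2 + 1/(15/1) = 2 + 1/15 = 31/15
1 + 1/(31/15) = 1 + 15/31 = 46/31
3 + 1/(46/31) = 3 + 31/46 = 169/46
0 + 1/(169/46) = 0 + 46/169 = 46/169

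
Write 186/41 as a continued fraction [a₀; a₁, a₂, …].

[4; 1, 1, 6, 3]

Run the Euclidean algorithm, recording each quotient:
186 = 4·41 + 22, so a_0 = 4
41 = 1·22 + 19, so a_1 = 1
22 = 1·19 + 3, so a_2 = 1
19 = 6·3 + 1, so a_3 = 6
3 = 3·1 + 0, so a_4 = 3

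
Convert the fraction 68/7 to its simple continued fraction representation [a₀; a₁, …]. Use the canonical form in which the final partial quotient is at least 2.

⌊68/7⌋ = 9, remainder 5
⌊7/5⌋ = 1, remainder 2
⌊5/2⌋ = 2, remainder 1
⌊2/1⌋ = 2, remainder 0

[9; 1, 2, 2]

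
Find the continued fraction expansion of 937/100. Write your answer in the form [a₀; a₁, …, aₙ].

[9; 2, 1, 2, 2, 1, 3]

⌊937/100⌋ = 9, remainder 37
⌊100/37⌋ = 2, remainder 26
⌊37/26⌋ = 1, remainder 11
⌊26/11⌋ = 2, remainder 4
⌊11/4⌋ = 2, remainder 3
⌊4/3⌋ = 1, remainder 1
⌊3/1⌋ = 3, remainder 0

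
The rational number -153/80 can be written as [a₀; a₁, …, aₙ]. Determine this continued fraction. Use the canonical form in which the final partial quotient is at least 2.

Run the Euclidean algorithm, recording each quotient:
-153 ÷ 80 → quotient -2, remainder 7
80 ÷ 7 → quotient 11, remainder 3
7 ÷ 3 → quotient 2, remainder 1
3 ÷ 1 → quotient 3, remainder 0

[-2; 11, 2, 3]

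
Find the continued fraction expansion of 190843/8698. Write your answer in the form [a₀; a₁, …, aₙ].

[21; 1, 15, 1, 21, 3, 3, 2]

190843 = 21·8698 + 8185, so a_0 = 21
8698 = 1·8185 + 513, so a_1 = 1
8185 = 15·513 + 490, so a_2 = 15
513 = 1·490 + 23, so a_3 = 1
490 = 21·23 + 7, so a_4 = 21
23 = 3·7 + 2, so a_5 = 3
7 = 3·2 + 1, so a_6 = 3
2 = 2·1 + 0, so a_7 = 2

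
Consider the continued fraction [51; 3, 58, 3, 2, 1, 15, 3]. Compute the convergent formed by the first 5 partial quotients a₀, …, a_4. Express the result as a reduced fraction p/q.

63189/1231

Start with 2.
3 + 1/(2/1) = 3 + 1/2 = 7/2
58 + 1/(7/2) = 58 + 2/7 = 408/7
3 + 1/(408/7) = 3 + 7/408 = 1231/408
51 + 1/(1231/408) = 51 + 408/1231 = 63189/1231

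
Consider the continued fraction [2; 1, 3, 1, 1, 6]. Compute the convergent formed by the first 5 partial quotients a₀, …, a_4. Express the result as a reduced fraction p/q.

a_0 = 2: 2/1
a_1 = 1: 3/1
a_2 = 3: 11/4
a_3 = 1: 14/5
a_4 = 1: 25/9

25/9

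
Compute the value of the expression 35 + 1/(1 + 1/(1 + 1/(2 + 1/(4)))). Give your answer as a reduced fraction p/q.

Start with 4.
2 + 1/(4/1) = 2 + 1/4 = 9/4
1 + 1/(9/4) = 1 + 4/9 = 13/9
1 + 1/(13/9) = 1 + 9/13 = 22/13
35 + 1/(22/13) = 35 + 13/22 = 783/22

783/22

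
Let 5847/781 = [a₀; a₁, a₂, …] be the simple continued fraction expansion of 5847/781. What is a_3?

Run the Euclidean algorithm, recording each quotient:
5847 = 7·781 + 380, so a_0 = 7
781 = 2·380 + 21, so a_1 = 2
380 = 18·21 + 2, so a_2 = 18
21 = 10·2 + 1, so a_3 = 10

10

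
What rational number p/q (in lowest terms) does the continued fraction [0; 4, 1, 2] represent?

a_0 = 0: 0/1
a_1 = 4: 1/4
a_2 = 1: 1/5
a_3 = 2: 3/14

3/14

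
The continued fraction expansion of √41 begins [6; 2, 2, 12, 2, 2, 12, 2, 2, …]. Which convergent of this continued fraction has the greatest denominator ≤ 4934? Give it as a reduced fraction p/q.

25414/3969

List convergents until the denominator exceeds the bound:
a_0 = 6: 6/1  (≤ bound)
a_1 = 2: 13/2  (≤ bound)
a_2 = 2: 32/5  (≤ bound)
a_3 = 12: 397/62  (≤ bound)
a_4 = 2: 826/129  (≤ bound)
a_5 = 2: 2049/320  (≤ bound)
a_6 = 12: 25414/3969  (≤ bound)
a_7 = 2: 52877/8258  (> 4934, stop)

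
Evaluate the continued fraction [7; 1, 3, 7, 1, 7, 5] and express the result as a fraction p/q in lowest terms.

10341/1333

Start with 5.
7 + 1/(5/1) = 7 + 1/5 = 36/5
1 + 1/(36/5) = 1 + 5/36 = 41/36
7 + 1/(41/36) = 7 + 36/41 = 323/41
3 + 1/(323/41) = 3 + 41/323 = 1010/323
1 + 1/(1010/323) = 1 + 323/1010 = 1333/1010
7 + 1/(1333/1010) = 7 + 1010/1333 = 10341/1333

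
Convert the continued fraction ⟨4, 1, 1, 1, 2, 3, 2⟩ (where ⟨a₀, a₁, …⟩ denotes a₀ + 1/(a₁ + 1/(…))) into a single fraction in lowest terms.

287/62

Start with 2.
3 + 1/(2/1) = 3 + 1/2 = 7/2
2 + 1/(7/2) = 2 + 2/7 = 16/7
1 + 1/(16/7) = 1 + 7/16 = 23/16
1 + 1/(23/16) = 1 + 16/23 = 39/23
1 + 1/(39/23) = 1 + 23/39 = 62/39
4 + 1/(62/39) = 4 + 39/62 = 287/62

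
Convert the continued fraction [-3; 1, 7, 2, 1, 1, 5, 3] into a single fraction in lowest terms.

a_0 = -3: -3/1
a_1 = 1: -2/1
a_2 = 7: -17/8
a_3 = 2: -36/17
a_4 = 1: -53/25
a_5 = 1: -89/42
a_6 = 5: -498/235
a_7 = 3: -1583/747

-1583/747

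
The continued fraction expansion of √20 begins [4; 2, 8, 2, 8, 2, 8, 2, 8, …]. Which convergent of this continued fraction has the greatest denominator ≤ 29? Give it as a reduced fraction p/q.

a_0 = 4: 4/1  (≤ bound)
a_1 = 2: 9/2  (≤ bound)
a_2 = 8: 76/17  (≤ bound)
a_3 = 2: 161/36  (> 29, stop)

76/17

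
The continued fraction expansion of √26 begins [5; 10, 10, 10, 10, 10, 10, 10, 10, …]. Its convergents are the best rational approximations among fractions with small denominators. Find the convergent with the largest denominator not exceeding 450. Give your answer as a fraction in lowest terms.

515/101

a_0 = 5: 5/1  (≤ bound)
a_1 = 10: 51/10  (≤ bound)
a_2 = 10: 515/101  (≤ bound)
a_3 = 10: 5201/1020  (> 450, stop)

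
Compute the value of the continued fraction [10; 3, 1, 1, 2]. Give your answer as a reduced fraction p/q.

185/18

Collapse the nested fraction from the inside out:
Start with 2.
1 + 1/(2/1) = 1 + 1/2 = 3/2
1 + 1/(3/2) = 1 + 2/3 = 5/3
3 + 1/(5/3) = 3 + 3/5 = 18/5
10 + 1/(18/5) = 10 + 5/18 = 185/18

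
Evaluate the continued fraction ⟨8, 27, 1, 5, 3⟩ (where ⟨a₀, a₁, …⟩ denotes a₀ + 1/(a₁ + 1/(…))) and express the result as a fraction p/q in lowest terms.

Start with 3.
5 + 1/(3/1) = 5 + 1/3 = 16/3
1 + 1/(16/3) = 1 + 3/16 = 19/16
27 + 1/(19/16) = 27 + 16/19 = 529/19
8 + 1/(529/19) = 8 + 19/529 = 4251/529

4251/529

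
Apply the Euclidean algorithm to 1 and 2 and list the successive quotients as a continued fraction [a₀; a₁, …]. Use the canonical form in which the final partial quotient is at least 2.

⌊1/2⌋ = 0, remainder 1
⌊2/1⌋ = 2, remainder 0

[0; 2]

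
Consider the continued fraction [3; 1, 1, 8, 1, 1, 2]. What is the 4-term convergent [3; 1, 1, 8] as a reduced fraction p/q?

Use the convergent recurrence hₖ = aₖ·hₖ₋₁ + hₖ₋₂ (and likewise for the denominators kₖ):
a_0 = 3: 3/1
a_1 = 1: 4/1
a_2 = 1: 7/2
a_3 = 8: 60/17

60/17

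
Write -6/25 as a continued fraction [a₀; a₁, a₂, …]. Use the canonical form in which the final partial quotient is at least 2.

-6 ÷ 25 → quotient -1, remainder 19
25 ÷ 19 → quotient 1, remainder 6
19 ÷ 6 → quotient 3, remainder 1
6 ÷ 1 → quotient 6, remainder 0

[-1; 1, 3, 6]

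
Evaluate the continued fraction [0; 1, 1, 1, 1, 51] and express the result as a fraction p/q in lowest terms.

a_0 = 0: 0/1
a_1 = 1: 1/1
a_2 = 1: 1/2
a_3 = 1: 2/3
a_4 = 1: 3/5
a_5 = 51: 155/258

155/258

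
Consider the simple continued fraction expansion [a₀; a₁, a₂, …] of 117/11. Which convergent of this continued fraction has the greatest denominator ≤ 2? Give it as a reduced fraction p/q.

a_0 = 10: 10/1  (≤ bound)
a_1 = 1: 11/1  (≤ bound)
a_2 = 1: 21/2  (≤ bound)
a_3 = 1: 32/3  (> 2, stop)

21/2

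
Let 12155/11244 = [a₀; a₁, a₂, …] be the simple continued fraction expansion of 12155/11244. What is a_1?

12

12155 ÷ 11244 → quotient 1, remainder 911
11244 ÷ 911 → quotient 12, remainder 312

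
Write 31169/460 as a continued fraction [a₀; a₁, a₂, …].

[67; 1, 3, 6, 1, 15]

31169 ÷ 460 → quotient 67, remainder 349
460 ÷ 349 → quotient 1, remainder 111
349 ÷ 111 → quotient 3, remainder 16
111 ÷ 16 → quotient 6, remainder 15
16 ÷ 15 → quotient 1, remainder 1
15 ÷ 1 → quotient 15, remainder 0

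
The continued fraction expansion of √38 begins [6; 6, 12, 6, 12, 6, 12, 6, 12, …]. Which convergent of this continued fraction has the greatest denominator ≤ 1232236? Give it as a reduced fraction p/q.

List convergents until the denominator exceeds the bound:
a_0 = 6: 6/1  (≤ bound)
a_1 = 6: 37/6  (≤ bound)
a_2 = 12: 450/73  (≤ bound)
a_3 = 6: 2737/444  (≤ bound)
a_4 = 12: 33294/5401  (≤ bound)
a_5 = 6: 202501/32850  (≤ bound)
a_6 = 12: 2463306/399601  (≤ bound)
a_7 = 6: 14982337/2430456  (> 1232236, stop)

2463306/399601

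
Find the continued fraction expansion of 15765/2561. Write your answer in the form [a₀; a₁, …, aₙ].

[6; 6, 2, 2, 1, 1, 3, 9]

15765 ÷ 2561 → quotient 6, remainder 399
2561 ÷ 399 → quotient 6, remainder 167
399 ÷ 167 → quotient 2, remainder 65
167 ÷ 65 → quotient 2, remainder 37
65 ÷ 37 → quotient 1, remainder 28
37 ÷ 28 → quotient 1, remainder 9
28 ÷ 9 → quotient 3, remainder 1
9 ÷ 1 → quotient 9, remainder 0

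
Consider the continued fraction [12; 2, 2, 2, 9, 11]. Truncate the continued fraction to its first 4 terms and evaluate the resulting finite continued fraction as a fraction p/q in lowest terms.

149/12

Use the convergent recurrence hₖ = aₖ·hₖ₋₁ + hₖ₋₂ (and likewise for the denominators kₖ):
a_0 = 12: 12/1
a_1 = 2: 25/2
a_2 = 2: 62/5
a_3 = 2: 149/12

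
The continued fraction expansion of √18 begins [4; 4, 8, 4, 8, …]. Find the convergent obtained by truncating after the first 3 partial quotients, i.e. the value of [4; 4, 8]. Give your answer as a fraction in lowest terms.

Collapse the nested fraction from the inside out:
Start with 8.
4 + 1/(8/1) = 4 + 1/8 = 33/8
4 + 1/(33/8) = 4 + 8/33 = 140/33

140/33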